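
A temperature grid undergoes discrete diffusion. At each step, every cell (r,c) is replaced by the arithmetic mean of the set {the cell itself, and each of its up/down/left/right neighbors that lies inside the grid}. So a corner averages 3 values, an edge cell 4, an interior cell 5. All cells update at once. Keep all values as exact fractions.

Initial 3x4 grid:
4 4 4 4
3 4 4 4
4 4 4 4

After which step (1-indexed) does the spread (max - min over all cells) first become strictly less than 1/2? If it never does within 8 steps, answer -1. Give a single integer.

Step 1: max=4, min=11/3, spread=1/3
  -> spread < 1/2 first at step 1
Step 2: max=4, min=893/240, spread=67/240
Step 3: max=4, min=8203/2160, spread=437/2160
Step 4: max=3991/1000, min=3298469/864000, spread=29951/172800
Step 5: max=13421/3375, min=29888179/7776000, spread=206761/1555200
Step 6: max=21434329/5400000, min=11985404429/3110400000, spread=14430763/124416000
Step 7: max=1710347273/432000000, min=721388258311/186624000000, spread=139854109/1492992000
Step 8: max=153668771023/38880000000, min=43367288109749/11197440000000, spread=7114543559/89579520000

Answer: 1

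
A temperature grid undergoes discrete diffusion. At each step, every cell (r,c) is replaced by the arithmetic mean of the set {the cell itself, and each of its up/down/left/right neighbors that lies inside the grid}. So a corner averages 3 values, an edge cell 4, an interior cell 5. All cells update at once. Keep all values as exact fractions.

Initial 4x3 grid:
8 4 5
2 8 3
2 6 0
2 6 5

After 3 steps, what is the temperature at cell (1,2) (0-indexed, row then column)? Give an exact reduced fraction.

Answer: 1051/240

Derivation:
Step 1: cell (1,2) = 4
Step 2: cell (1,2) = 161/40
Step 3: cell (1,2) = 1051/240
Full grid after step 3:
  10441/2160 2849/576 3277/720
  3313/720 5309/1200 1051/240
  2879/720 1661/400 2869/720
  8399/2160 3781/960 8569/2160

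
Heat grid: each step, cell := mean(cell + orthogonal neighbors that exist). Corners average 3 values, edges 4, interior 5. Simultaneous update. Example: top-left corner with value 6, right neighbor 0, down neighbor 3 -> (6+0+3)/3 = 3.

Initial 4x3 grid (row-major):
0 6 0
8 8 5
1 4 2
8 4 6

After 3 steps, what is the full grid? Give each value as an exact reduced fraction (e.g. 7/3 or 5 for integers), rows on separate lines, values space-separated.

After step 1:
  14/3 7/2 11/3
  17/4 31/5 15/4
  21/4 19/5 17/4
  13/3 11/2 4
After step 2:
  149/36 541/120 131/36
  611/120 43/10 67/15
  529/120 5 79/20
  181/36 529/120 55/12
After step 3:
  2473/540 5971/1440 4541/1080
  3229/720 701/150 184/45
  703/144 331/75 9/2
  623/135 6847/1440 1553/360

Answer: 2473/540 5971/1440 4541/1080
3229/720 701/150 184/45
703/144 331/75 9/2
623/135 6847/1440 1553/360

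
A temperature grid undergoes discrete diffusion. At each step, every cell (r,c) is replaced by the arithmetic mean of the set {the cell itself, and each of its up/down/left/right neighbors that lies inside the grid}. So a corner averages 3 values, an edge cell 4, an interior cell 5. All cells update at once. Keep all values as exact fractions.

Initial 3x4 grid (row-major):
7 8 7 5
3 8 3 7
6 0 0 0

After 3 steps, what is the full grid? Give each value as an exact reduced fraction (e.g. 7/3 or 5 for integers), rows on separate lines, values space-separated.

Answer: 1381/240 14303/2400 38279/7200 142/27
6239/1200 4577/1000 27127/6000 57023/14400
2863/720 3051/800 21629/7200 343/108

Derivation:
After step 1:
  6 15/2 23/4 19/3
  6 22/5 5 15/4
  3 7/2 3/4 7/3
After step 2:
  13/2 473/80 295/48 95/18
  97/20 132/25 393/100 209/48
  25/6 233/80 139/48 41/18
After step 3:
  1381/240 14303/2400 38279/7200 142/27
  6239/1200 4577/1000 27127/6000 57023/14400
  2863/720 3051/800 21629/7200 343/108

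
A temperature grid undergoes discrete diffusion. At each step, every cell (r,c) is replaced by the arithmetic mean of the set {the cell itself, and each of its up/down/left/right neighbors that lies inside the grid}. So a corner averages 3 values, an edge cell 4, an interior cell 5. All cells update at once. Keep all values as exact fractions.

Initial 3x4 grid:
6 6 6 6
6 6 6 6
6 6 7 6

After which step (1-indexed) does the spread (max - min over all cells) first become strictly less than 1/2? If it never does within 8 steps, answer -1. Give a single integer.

Answer: 1

Derivation:
Step 1: max=19/3, min=6, spread=1/3
  -> spread < 1/2 first at step 1
Step 2: max=751/120, min=6, spread=31/120
Step 3: max=6691/1080, min=6, spread=211/1080
Step 4: max=664897/108000, min=10847/1800, spread=14077/108000
Step 5: max=5972407/972000, min=651683/108000, spread=5363/48600
Step 6: max=178700809/29160000, min=362869/60000, spread=93859/1166400
Step 7: max=10707874481/1749600000, min=588536467/97200000, spread=4568723/69984000
Step 8: max=641636435629/104976000000, min=17677618889/2916000000, spread=8387449/167961600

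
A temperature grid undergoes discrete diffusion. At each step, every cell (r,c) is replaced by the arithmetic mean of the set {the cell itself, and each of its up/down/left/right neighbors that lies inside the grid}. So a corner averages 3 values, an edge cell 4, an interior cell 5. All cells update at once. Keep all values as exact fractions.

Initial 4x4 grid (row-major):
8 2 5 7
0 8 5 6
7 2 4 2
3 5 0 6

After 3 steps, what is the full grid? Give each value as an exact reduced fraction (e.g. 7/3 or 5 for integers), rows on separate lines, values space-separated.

After step 1:
  10/3 23/4 19/4 6
  23/4 17/5 28/5 5
  3 26/5 13/5 9/2
  5 5/2 15/4 8/3
After step 2:
  89/18 517/120 221/40 21/4
  929/240 257/50 427/100 211/40
  379/80 167/50 433/100 443/120
  7/2 329/80 691/240 131/36
After step 3:
  9449/2160 8963/1800 2903/600 107/20
  33647/7200 5023/1200 1227/250 2773/600
  9269/2400 1083/250 22213/6000 7621/1800
  247/60 8299/2400 26929/7200 7351/2160

Answer: 9449/2160 8963/1800 2903/600 107/20
33647/7200 5023/1200 1227/250 2773/600
9269/2400 1083/250 22213/6000 7621/1800
247/60 8299/2400 26929/7200 7351/2160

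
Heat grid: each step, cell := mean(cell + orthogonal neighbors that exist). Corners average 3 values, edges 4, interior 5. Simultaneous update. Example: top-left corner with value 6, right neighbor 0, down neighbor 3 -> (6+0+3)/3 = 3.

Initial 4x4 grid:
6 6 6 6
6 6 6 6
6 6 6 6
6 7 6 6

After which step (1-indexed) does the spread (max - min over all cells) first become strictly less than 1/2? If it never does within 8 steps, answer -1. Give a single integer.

Answer: 1

Derivation:
Step 1: max=19/3, min=6, spread=1/3
  -> spread < 1/2 first at step 1
Step 2: max=751/120, min=6, spread=31/120
Step 3: max=6691/1080, min=6, spread=211/1080
Step 4: max=664843/108000, min=6, spread=16843/108000
Step 5: max=5970643/972000, min=54079/9000, spread=130111/972000
Step 6: max=178602367/29160000, min=3247159/540000, spread=3255781/29160000
Step 7: max=5349153691/874800000, min=3251107/540000, spread=82360351/874800000
Step 8: max=160215316891/26244000000, min=585706441/97200000, spread=2074577821/26244000000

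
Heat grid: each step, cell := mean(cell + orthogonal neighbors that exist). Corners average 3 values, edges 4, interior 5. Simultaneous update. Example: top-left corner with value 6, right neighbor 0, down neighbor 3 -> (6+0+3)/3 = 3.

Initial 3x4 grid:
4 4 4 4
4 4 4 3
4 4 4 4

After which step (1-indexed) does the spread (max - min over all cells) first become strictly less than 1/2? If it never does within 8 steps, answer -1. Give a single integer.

Answer: 1

Derivation:
Step 1: max=4, min=11/3, spread=1/3
  -> spread < 1/2 first at step 1
Step 2: max=4, min=893/240, spread=67/240
Step 3: max=4, min=8203/2160, spread=437/2160
Step 4: max=3991/1000, min=3298469/864000, spread=29951/172800
Step 5: max=13421/3375, min=29888179/7776000, spread=206761/1555200
Step 6: max=21434329/5400000, min=11985404429/3110400000, spread=14430763/124416000
Step 7: max=1710347273/432000000, min=721388258311/186624000000, spread=139854109/1492992000
Step 8: max=153668771023/38880000000, min=43367288109749/11197440000000, spread=7114543559/89579520000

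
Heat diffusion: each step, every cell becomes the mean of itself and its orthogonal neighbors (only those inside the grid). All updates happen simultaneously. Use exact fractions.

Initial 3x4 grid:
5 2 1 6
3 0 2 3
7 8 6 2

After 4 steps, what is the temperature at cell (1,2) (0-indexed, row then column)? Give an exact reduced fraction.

Answer: 135757/40000

Derivation:
Step 1: cell (1,2) = 12/5
Step 2: cell (1,2) = 159/50
Step 3: cell (1,2) = 6479/2000
Step 4: cell (1,2) = 135757/40000
Full grid after step 4:
  433303/129600 686153/216000 650693/216000 397453/129600
  3296717/864000 1282663/360000 135757/40000 947509/288000
  181901/43200 32589/8000 810943/216000 469253/129600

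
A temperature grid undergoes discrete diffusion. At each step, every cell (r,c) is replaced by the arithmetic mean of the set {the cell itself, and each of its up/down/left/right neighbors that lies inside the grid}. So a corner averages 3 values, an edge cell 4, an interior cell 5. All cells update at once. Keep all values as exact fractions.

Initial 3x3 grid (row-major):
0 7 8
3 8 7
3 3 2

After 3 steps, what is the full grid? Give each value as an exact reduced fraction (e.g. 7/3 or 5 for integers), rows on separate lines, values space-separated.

Answer: 9761/2160 76187/14400 1597/270
29831/7200 14597/3000 79237/14400
1381/360 871/200 3527/720

Derivation:
After step 1:
  10/3 23/4 22/3
  7/2 28/5 25/4
  3 4 4
After step 2:
  151/36 1321/240 58/9
  463/120 251/50 1391/240
  7/2 83/20 19/4
After step 3:
  9761/2160 76187/14400 1597/270
  29831/7200 14597/3000 79237/14400
  1381/360 871/200 3527/720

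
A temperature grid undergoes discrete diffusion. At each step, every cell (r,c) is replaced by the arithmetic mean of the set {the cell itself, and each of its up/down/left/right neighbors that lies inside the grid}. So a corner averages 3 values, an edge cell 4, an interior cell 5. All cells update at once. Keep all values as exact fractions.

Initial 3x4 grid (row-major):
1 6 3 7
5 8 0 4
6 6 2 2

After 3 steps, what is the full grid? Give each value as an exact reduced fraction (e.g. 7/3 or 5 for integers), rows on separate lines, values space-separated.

After step 1:
  4 9/2 4 14/3
  5 5 17/5 13/4
  17/3 11/2 5/2 8/3
After step 2:
  9/2 35/8 497/120 143/36
  59/12 117/25 363/100 839/240
  97/18 14/3 211/60 101/36
After step 3:
  331/72 5309/1200 14507/3600 8359/2160
  17537/3600 13361/3000 23357/6000 50053/14400
  539/108 16427/3600 13157/3600 7069/2160

Answer: 331/72 5309/1200 14507/3600 8359/2160
17537/3600 13361/3000 23357/6000 50053/14400
539/108 16427/3600 13157/3600 7069/2160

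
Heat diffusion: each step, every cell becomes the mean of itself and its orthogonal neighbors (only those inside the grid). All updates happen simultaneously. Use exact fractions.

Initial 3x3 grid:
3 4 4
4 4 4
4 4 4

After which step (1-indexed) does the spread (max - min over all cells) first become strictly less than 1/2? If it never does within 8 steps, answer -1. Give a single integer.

Step 1: max=4, min=11/3, spread=1/3
  -> spread < 1/2 first at step 1
Step 2: max=4, min=67/18, spread=5/18
Step 3: max=4, min=823/216, spread=41/216
Step 4: max=1429/360, min=49709/12960, spread=347/2592
Step 5: max=14243/3600, min=3003463/777600, spread=2921/31104
Step 6: max=1702517/432000, min=180795461/46656000, spread=24611/373248
Step 7: max=38223259/9720000, min=10878717967/2799360000, spread=207329/4478976
Step 8: max=2034798401/518400000, min=653816447549/167961600000, spread=1746635/53747712

Answer: 1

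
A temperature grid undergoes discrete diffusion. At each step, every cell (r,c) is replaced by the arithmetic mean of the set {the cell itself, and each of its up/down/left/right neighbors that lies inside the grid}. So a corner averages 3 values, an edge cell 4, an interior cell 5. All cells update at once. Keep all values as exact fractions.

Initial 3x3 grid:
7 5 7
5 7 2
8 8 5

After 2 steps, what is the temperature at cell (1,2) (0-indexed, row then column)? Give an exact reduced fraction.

Step 1: cell (1,2) = 21/4
Step 2: cell (1,2) = 1219/240
Full grid after step 2:
  227/36 667/120 197/36
  1489/240 309/50 1219/240
  83/12 61/10 23/4

Answer: 1219/240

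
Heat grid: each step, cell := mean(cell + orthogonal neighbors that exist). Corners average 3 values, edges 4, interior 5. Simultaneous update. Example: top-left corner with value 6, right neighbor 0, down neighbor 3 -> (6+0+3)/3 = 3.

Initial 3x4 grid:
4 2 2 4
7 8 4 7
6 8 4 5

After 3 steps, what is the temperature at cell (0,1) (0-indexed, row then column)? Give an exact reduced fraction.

Answer: 1054/225

Derivation:
Step 1: cell (0,1) = 4
Step 2: cell (0,1) = 257/60
Step 3: cell (0,1) = 1054/225
Full grid after step 3:
  10793/2160 1054/225 15559/3600 118/27
  82081/14400 1994/375 29809/6000 17129/3600
  557/90 14251/2400 38993/7200 2251/432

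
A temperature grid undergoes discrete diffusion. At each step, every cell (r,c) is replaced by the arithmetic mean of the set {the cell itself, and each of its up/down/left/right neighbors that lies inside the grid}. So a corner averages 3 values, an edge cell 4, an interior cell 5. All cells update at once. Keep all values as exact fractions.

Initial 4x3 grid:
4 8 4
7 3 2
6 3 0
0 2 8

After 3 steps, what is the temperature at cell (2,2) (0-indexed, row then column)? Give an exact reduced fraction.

Answer: 757/225

Derivation:
Step 1: cell (2,2) = 13/4
Step 2: cell (2,2) = 349/120
Step 3: cell (2,2) = 757/225
Full grid after step 3:
  11111/2160 7287/1600 9121/2160
  16057/3600 8489/2000 3233/900
  13937/3600 6799/2000 757/225
  7153/2160 15811/4800 6623/2160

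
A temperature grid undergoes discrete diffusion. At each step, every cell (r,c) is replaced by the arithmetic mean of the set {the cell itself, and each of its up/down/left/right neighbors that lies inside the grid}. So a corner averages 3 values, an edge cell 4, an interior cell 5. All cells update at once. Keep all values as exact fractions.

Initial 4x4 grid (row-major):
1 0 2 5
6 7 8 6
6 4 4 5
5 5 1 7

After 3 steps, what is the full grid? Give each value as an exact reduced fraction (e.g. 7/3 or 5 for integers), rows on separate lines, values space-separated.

After step 1:
  7/3 5/2 15/4 13/3
  5 5 27/5 6
  21/4 26/5 22/5 11/2
  16/3 15/4 17/4 13/3
After step 2:
  59/18 163/48 959/240 169/36
  211/48 231/50 491/100 637/120
  1247/240 118/25 99/20 607/120
  43/9 139/30 251/60 169/36
After step 3:
  797/216 27521/7200 30593/7200 10079/2160
  31481/7200 529/120 28541/6000 8987/1800
  34361/7200 28943/6000 14293/3000 1801/360
  10517/2160 16483/3600 3323/720 5017/1080

Answer: 797/216 27521/7200 30593/7200 10079/2160
31481/7200 529/120 28541/6000 8987/1800
34361/7200 28943/6000 14293/3000 1801/360
10517/2160 16483/3600 3323/720 5017/1080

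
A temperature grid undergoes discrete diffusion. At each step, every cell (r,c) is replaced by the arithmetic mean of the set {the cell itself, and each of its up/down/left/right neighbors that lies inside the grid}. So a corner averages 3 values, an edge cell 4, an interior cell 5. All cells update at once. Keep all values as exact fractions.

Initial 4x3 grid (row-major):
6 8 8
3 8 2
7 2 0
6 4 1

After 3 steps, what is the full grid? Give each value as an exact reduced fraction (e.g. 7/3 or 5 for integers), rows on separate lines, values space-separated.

Answer: 1577/270 42643/7200 3847/720
19829/3600 28969/6000 11011/2400
4121/900 12367/3000 22693/7200
9547/2160 49621/14400 779/270

Derivation:
After step 1:
  17/3 15/2 6
  6 23/5 9/2
  9/2 21/5 5/4
  17/3 13/4 5/3
After step 2:
  115/18 713/120 6
  623/120 134/25 327/80
  611/120 89/25 697/240
  161/36 887/240 37/18
After step 3:
  1577/270 42643/7200 3847/720
  19829/3600 28969/6000 11011/2400
  4121/900 12367/3000 22693/7200
  9547/2160 49621/14400 779/270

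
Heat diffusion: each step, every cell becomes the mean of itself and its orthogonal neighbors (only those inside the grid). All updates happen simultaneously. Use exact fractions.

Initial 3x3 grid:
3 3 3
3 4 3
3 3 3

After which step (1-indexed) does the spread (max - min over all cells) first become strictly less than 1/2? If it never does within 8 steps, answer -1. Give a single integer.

Answer: 1

Derivation:
Step 1: max=13/4, min=3, spread=1/4
  -> spread < 1/2 first at step 1
Step 2: max=81/25, min=249/80, spread=51/400
Step 3: max=15223/4800, min=1127/360, spread=589/14400
Step 4: max=94943/30000, min=905081/288000, spread=31859/1440000
Step 5: max=54531607/17280000, min=5664721/1800000, spread=751427/86400000
Step 6: max=340634687/108000000, min=3265463129/1036800000, spread=23149331/5184000000
Step 7: max=196106654263/62208000000, min=20414931889/6480000000, spread=616540643/311040000000
Step 8: max=1225512453983/388800000000, min=11761372008761/3732480000000, spread=17737747379/18662400000000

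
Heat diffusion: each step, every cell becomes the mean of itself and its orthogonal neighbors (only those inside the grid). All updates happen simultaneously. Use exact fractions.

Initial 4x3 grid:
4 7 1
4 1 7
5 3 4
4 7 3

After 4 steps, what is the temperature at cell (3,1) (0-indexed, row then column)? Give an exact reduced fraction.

Answer: 1246549/288000

Derivation:
Step 1: cell (3,1) = 17/4
Step 2: cell (3,1) = 73/16
Step 3: cell (3,1) = 21191/4800
Step 4: cell (3,1) = 1246549/288000
Full grid after step 4:
  175001/43200 394723/96000 173701/43200
  8311/2000 161537/40000 24683/6000
  56903/13500 508511/120000 112181/27000
  567343/129600 1246549/288000 559643/129600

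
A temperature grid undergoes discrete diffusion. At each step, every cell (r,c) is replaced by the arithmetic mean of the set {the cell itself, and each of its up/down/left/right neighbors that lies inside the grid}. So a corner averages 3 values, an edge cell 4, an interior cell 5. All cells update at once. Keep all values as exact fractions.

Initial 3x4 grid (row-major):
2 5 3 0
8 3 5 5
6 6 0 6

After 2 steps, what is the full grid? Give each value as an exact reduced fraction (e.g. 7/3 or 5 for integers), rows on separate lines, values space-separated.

Answer: 13/3 169/40 371/120 119/36
1309/240 407/100 201/50 203/60
91/18 301/60 223/60 143/36

Derivation:
After step 1:
  5 13/4 13/4 8/3
  19/4 27/5 16/5 4
  20/3 15/4 17/4 11/3
After step 2:
  13/3 169/40 371/120 119/36
  1309/240 407/100 201/50 203/60
  91/18 301/60 223/60 143/36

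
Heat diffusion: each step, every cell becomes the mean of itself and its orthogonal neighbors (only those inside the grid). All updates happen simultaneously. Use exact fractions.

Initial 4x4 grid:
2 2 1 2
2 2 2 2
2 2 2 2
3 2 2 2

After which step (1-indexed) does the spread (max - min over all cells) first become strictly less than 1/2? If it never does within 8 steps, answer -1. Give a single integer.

Answer: 3

Derivation:
Step 1: max=7/3, min=5/3, spread=2/3
Step 2: max=41/18, min=209/120, spread=193/360
Step 3: max=473/216, min=1949/1080, spread=52/135
  -> spread < 1/2 first at step 3
Step 4: max=14003/6480, min=199157/108000, spread=102679/324000
Step 5: max=2063233/972000, min=1805357/972000, spread=64469/243000
Step 6: max=61290709/29160000, min=54805613/29160000, spread=810637/3645000
Step 7: max=363963023/174960000, min=1656324899/874800000, spread=20436277/109350000
Step 8: max=10839730169/5248800000, min=50077369109/26244000000, spread=515160217/3280500000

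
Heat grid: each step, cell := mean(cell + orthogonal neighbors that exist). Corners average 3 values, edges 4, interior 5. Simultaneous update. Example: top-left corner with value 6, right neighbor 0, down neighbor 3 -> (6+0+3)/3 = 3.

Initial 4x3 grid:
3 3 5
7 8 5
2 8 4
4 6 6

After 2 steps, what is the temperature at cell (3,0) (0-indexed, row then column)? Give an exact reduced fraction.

Answer: 61/12

Derivation:
Step 1: cell (3,0) = 4
Step 2: cell (3,0) = 61/12
Full grid after step 2:
  169/36 1177/240 175/36
  1247/240 541/100 1307/240
  397/80 144/25 1331/240
  61/12 157/30 205/36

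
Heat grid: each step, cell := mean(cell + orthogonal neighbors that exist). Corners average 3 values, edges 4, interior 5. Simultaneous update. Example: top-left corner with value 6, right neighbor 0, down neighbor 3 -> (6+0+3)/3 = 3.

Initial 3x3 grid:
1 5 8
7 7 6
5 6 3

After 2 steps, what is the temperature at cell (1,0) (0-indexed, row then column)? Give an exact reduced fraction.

Step 1: cell (1,0) = 5
Step 2: cell (1,0) = 323/60
Full grid after step 2:
  175/36 1327/240 211/36
  323/60 277/50 353/60
  65/12 449/80 65/12

Answer: 323/60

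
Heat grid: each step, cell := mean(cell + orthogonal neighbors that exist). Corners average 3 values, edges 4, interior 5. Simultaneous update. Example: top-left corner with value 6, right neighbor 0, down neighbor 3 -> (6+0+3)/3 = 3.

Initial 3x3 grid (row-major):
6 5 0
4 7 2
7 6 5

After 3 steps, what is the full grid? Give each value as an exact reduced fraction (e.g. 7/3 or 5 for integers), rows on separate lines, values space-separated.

Answer: 1763/360 32003/7200 1021/270
4841/900 28247/6000 30403/7200
11953/2160 25127/4800 9863/2160

Derivation:
After step 1:
  5 9/2 7/3
  6 24/5 7/2
  17/3 25/4 13/3
After step 2:
  31/6 499/120 31/9
  161/30 501/100 449/120
  215/36 421/80 169/36
After step 3:
  1763/360 32003/7200 1021/270
  4841/900 28247/6000 30403/7200
  11953/2160 25127/4800 9863/2160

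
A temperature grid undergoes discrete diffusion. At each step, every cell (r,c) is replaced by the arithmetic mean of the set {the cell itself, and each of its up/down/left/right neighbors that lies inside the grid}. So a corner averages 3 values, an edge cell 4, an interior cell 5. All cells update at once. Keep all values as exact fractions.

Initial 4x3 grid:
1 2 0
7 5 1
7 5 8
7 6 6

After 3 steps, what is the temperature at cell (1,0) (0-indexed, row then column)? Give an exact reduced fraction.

Step 1: cell (1,0) = 5
Step 2: cell (1,0) = 113/24
Step 3: cell (1,0) = 8273/1800
Full grid after step 3:
  773/216 11101/3600 65/24
  8273/1800 1526/375 4507/1200
  2557/450 8249/1500 18131/3600
  6791/1080 21781/3600 6341/1080

Answer: 8273/1800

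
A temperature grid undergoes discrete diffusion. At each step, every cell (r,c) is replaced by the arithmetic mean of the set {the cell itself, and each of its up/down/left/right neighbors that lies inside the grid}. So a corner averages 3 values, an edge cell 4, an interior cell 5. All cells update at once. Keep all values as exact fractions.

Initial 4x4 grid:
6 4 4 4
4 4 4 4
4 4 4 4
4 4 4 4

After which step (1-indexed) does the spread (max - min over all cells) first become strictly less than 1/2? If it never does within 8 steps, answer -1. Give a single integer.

Step 1: max=14/3, min=4, spread=2/3
Step 2: max=41/9, min=4, spread=5/9
Step 3: max=473/108, min=4, spread=41/108
  -> spread < 1/2 first at step 3
Step 4: max=14003/3240, min=4, spread=1043/3240
Step 5: max=414353/97200, min=4, spread=25553/97200
Step 6: max=12335459/2916000, min=36079/9000, spread=645863/2916000
Step 7: max=367561691/87480000, min=240971/60000, spread=16225973/87480000
Step 8: max=10975077983/2624400000, min=108701/27000, spread=409340783/2624400000

Answer: 3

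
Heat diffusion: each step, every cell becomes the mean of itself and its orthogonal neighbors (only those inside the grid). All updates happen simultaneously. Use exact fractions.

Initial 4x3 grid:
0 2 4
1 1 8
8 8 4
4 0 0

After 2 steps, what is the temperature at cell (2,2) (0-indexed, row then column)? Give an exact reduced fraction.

Answer: 887/240

Derivation:
Step 1: cell (2,2) = 5
Step 2: cell (2,2) = 887/240
Full grid after step 2:
  7/4 137/48 32/9
  51/16 167/50 215/48
  319/80 429/100 887/240
  49/12 47/15 28/9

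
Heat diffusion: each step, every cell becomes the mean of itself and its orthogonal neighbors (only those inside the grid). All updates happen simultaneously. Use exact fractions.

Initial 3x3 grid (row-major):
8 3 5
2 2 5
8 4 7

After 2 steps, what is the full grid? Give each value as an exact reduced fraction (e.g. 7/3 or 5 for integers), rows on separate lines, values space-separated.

Answer: 83/18 491/120 163/36
43/10 227/50 1057/240
179/36 369/80 46/9

Derivation:
After step 1:
  13/3 9/2 13/3
  5 16/5 19/4
  14/3 21/4 16/3
After step 2:
  83/18 491/120 163/36
  43/10 227/50 1057/240
  179/36 369/80 46/9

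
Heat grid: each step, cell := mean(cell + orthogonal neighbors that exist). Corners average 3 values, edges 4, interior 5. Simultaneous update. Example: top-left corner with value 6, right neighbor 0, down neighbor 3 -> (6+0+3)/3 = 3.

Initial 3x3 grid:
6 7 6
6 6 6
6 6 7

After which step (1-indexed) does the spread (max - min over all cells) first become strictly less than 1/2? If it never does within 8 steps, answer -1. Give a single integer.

Answer: 1

Derivation:
Step 1: max=19/3, min=6, spread=1/3
  -> spread < 1/2 first at step 1
Step 2: max=1507/240, min=73/12, spread=47/240
Step 3: max=6781/1080, min=491/80, spread=61/432
Step 4: max=405437/64800, min=266033/43200, spread=511/5184
Step 5: max=24287089/3888000, min=16011851/2592000, spread=4309/62208
Step 6: max=1454663633/233280000, min=320738099/51840000, spread=36295/746496
Step 7: max=87189843901/13996800000, min=57808049059/9331200000, spread=305773/8957952
Step 8: max=5226945511397/839808000000, min=3471213929473/559872000000, spread=2575951/107495424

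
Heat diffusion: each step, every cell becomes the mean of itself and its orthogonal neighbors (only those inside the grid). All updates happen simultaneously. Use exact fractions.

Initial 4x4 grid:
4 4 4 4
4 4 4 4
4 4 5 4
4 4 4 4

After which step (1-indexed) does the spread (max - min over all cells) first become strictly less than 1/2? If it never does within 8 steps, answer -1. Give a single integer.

Answer: 1

Derivation:
Step 1: max=17/4, min=4, spread=1/4
  -> spread < 1/2 first at step 1
Step 2: max=211/50, min=4, spread=11/50
Step 3: max=9967/2400, min=4, spread=367/2400
Step 4: max=44771/10800, min=2413/600, spread=1337/10800
Step 5: max=1337669/324000, min=72469/18000, spread=33227/324000
Step 6: max=40094327/9720000, min=436049/108000, spread=849917/9720000
Step 7: max=1200114347/291600000, min=6548533/1620000, spread=21378407/291600000
Step 8: max=35958462371/8748000000, min=1967688343/486000000, spread=540072197/8748000000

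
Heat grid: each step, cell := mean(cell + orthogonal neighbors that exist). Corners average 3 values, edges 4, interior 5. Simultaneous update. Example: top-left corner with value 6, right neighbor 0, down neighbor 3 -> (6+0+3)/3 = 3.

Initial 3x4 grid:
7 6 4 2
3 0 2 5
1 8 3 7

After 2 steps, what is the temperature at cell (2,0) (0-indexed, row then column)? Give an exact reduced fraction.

Step 1: cell (2,0) = 4
Step 2: cell (2,0) = 13/4
Full grid after step 2:
  37/9 1013/240 853/240 67/18
  953/240 83/25 191/50 58/15
  13/4 79/20 79/20 14/3

Answer: 13/4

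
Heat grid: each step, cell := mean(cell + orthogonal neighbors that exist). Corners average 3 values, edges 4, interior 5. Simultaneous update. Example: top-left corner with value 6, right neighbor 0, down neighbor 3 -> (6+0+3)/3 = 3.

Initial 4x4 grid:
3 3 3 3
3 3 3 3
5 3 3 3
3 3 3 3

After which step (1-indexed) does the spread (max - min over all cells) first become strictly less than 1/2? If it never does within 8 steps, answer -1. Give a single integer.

Answer: 3

Derivation:
Step 1: max=11/3, min=3, spread=2/3
Step 2: max=211/60, min=3, spread=31/60
Step 3: max=1831/540, min=3, spread=211/540
  -> spread < 1/2 first at step 3
Step 4: max=178843/54000, min=3, spread=16843/54000
Step 5: max=1596643/486000, min=13579/4500, spread=130111/486000
Step 6: max=47382367/14580000, min=817159/270000, spread=3255781/14580000
Step 7: max=1412553691/437400000, min=821107/270000, spread=82360351/437400000
Step 8: max=42117316891/13122000000, min=148306441/48600000, spread=2074577821/13122000000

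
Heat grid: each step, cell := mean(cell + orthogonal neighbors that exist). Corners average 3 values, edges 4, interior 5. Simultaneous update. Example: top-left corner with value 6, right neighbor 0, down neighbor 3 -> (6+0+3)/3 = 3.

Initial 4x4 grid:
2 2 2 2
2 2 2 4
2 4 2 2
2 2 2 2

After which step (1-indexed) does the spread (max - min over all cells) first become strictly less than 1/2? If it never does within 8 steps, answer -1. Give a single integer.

Step 1: max=8/3, min=2, spread=2/3
Step 2: max=151/60, min=2, spread=31/60
Step 3: max=2159/900, min=253/120, spread=523/1800
  -> spread < 1/2 first at step 3
Step 4: max=63947/27000, min=2573/1200, spread=12109/54000
Step 5: max=1899311/810000, min=236117/108000, spread=256867/1620000
Step 6: max=113141311/48600000, min=7151431/3240000, spread=2934923/24300000
Step 7: max=1690196969/729000000, min=72118231/32400000, spread=135073543/1458000000
Step 8: max=101043074629/43740000000, min=6524102879/2916000000, spread=795382861/10935000000

Answer: 3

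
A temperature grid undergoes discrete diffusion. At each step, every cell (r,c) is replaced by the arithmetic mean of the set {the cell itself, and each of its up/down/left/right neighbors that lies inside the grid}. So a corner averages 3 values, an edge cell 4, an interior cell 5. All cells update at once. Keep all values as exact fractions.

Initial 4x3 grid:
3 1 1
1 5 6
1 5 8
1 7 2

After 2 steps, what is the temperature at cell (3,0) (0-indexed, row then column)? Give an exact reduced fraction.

Step 1: cell (3,0) = 3
Step 2: cell (3,0) = 35/12
Full grid after step 2:
  20/9 313/120 61/18
  293/120 94/25 991/240
  127/40 99/25 1267/240
  35/12 1057/240 44/9

Answer: 35/12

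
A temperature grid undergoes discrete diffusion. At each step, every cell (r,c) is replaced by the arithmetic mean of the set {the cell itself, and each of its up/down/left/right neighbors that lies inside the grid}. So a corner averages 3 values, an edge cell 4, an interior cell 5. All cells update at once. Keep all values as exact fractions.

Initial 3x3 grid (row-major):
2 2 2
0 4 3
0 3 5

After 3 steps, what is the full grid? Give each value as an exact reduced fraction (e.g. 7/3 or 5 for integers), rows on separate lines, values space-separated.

After step 1:
  4/3 5/2 7/3
  3/2 12/5 7/2
  1 3 11/3
After step 2:
  16/9 257/120 25/9
  187/120 129/50 119/40
  11/6 151/60 61/18
After step 3:
  493/270 16699/7200 1421/540
  13949/7200 7063/3000 7033/2400
  709/360 9287/3600 3197/1080

Answer: 493/270 16699/7200 1421/540
13949/7200 7063/3000 7033/2400
709/360 9287/3600 3197/1080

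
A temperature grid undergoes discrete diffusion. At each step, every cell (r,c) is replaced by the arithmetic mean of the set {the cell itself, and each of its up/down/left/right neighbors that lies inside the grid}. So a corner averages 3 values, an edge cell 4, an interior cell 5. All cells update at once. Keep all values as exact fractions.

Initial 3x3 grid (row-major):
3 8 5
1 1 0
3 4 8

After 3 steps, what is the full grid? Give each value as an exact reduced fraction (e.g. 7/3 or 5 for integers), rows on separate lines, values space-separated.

After step 1:
  4 17/4 13/3
  2 14/5 7/2
  8/3 4 4
After step 2:
  41/12 923/240 145/36
  43/15 331/100 439/120
  26/9 101/30 23/6
After step 3:
  2431/720 52561/14400 8303/2160
  5617/1800 6819/2000 26693/7200
  821/270 12059/3600 1303/360

Answer: 2431/720 52561/14400 8303/2160
5617/1800 6819/2000 26693/7200
821/270 12059/3600 1303/360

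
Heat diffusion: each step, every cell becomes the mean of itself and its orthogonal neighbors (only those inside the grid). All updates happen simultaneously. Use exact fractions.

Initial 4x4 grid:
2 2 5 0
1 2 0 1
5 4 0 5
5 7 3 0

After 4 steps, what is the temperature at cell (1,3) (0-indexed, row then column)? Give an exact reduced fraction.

Step 1: cell (1,3) = 3/2
Step 2: cell (1,3) = 33/20
Step 3: cell (1,3) = 271/150
Step 4: cell (1,3) = 8683/4500
Full grid after step 4:
  31109/12960 235373/108000 71519/36000 6611/3600
  592321/216000 453811/180000 63823/30000 8683/4500
  744649/216000 278339/90000 91769/36000 59369/27000
  125429/32400 766069/216000 630277/216000 160471/64800

Answer: 8683/4500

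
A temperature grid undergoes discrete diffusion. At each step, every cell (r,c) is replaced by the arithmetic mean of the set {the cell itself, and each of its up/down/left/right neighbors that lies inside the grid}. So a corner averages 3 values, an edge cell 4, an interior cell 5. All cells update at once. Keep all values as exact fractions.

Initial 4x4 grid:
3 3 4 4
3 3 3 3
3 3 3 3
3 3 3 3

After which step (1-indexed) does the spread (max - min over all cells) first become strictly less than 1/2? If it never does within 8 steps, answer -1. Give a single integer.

Step 1: max=11/3, min=3, spread=2/3
Step 2: max=125/36, min=3, spread=17/36
  -> spread < 1/2 first at step 2
Step 3: max=457/135, min=3, spread=52/135
Step 4: max=6716/2025, min=3, spread=641/2025
Step 5: max=397801/121500, min=27079/9000, spread=64469/243000
Step 6: max=47239831/14580000, min=1629529/540000, spread=810637/3645000
Step 7: max=1406481073/437400000, min=3270953/1080000, spread=20436277/109350000
Step 8: max=41935353403/13122000000, min=295368241/97200000, spread=515160217/3280500000

Answer: 2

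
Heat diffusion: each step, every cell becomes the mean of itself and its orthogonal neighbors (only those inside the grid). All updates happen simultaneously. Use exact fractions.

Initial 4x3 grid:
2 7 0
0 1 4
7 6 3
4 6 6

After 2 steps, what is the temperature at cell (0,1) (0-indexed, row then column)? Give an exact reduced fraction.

Answer: 383/120

Derivation:
Step 1: cell (0,1) = 5/2
Step 2: cell (0,1) = 383/120
Full grid after step 2:
  8/3 383/120 49/18
  267/80 76/25 841/240
  1021/240 227/50 327/80
  185/36 623/120 61/12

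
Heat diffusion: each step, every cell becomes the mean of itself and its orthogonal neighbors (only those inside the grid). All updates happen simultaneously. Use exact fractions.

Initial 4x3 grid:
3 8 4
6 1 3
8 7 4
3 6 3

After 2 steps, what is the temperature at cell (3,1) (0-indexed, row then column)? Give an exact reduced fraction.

Step 1: cell (3,1) = 19/4
Step 2: cell (3,1) = 399/80
Full grid after step 2:
  85/18 59/12 4
  127/24 217/50 69/16
  641/120 126/25 1007/240
  197/36 399/80 40/9

Answer: 399/80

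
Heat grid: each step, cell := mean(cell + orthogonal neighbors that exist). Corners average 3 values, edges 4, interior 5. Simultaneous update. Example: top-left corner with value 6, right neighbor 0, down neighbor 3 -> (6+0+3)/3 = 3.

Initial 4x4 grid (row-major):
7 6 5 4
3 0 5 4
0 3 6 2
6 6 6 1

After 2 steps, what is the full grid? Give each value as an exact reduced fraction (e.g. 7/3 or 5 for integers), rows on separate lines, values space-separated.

After step 1:
  16/3 9/2 5 13/3
  5/2 17/5 4 15/4
  3 3 22/5 13/4
  4 21/4 19/4 3
After step 2:
  37/9 547/120 107/24 157/36
  427/120 87/25 411/100 23/6
  25/8 381/100 97/25 18/5
  49/12 17/4 87/20 11/3

Answer: 37/9 547/120 107/24 157/36
427/120 87/25 411/100 23/6
25/8 381/100 97/25 18/5
49/12 17/4 87/20 11/3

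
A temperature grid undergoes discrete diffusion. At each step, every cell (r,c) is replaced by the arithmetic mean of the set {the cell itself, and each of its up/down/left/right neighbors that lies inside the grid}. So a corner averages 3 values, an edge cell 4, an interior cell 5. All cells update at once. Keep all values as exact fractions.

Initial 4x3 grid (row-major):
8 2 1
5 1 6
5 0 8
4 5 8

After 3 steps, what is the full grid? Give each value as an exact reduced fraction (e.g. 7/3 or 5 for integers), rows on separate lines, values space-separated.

Answer: 937/240 4411/1200 1273/360
9667/2400 7571/2000 4771/1200
29341/7200 6547/1500 346/75
4769/1080 67037/14400 1247/240

Derivation:
After step 1:
  5 3 3
  19/4 14/5 4
  7/2 19/5 11/2
  14/3 17/4 7
After step 2:
  17/4 69/20 10/3
  321/80 367/100 153/40
  1003/240 397/100 203/40
  149/36 1183/240 67/12
After step 3:
  937/240 4411/1200 1273/360
  9667/2400 7571/2000 4771/1200
  29341/7200 6547/1500 346/75
  4769/1080 67037/14400 1247/240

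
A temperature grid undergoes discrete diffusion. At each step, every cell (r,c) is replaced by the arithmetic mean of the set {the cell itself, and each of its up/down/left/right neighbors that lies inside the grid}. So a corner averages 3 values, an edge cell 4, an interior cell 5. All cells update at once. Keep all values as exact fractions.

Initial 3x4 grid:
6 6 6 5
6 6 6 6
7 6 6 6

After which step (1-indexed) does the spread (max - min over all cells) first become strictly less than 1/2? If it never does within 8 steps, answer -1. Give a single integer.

Answer: 3

Derivation:
Step 1: max=19/3, min=17/3, spread=2/3
Step 2: max=113/18, min=103/18, spread=5/9
Step 3: max=1337/216, min=1255/216, spread=41/108
  -> spread < 1/2 first at step 3
Step 4: max=159737/25920, min=151303/25920, spread=4217/12960
Step 5: max=1904657/311040, min=1827823/311040, spread=38417/155520
Step 6: max=113877871/18662400, min=110070929/18662400, spread=1903471/9331200
Step 7: max=1361731417/223948800, min=1325654183/223948800, spread=18038617/111974400
Step 8: max=81505546523/13436928000, min=79737589477/13436928000, spread=883978523/6718464000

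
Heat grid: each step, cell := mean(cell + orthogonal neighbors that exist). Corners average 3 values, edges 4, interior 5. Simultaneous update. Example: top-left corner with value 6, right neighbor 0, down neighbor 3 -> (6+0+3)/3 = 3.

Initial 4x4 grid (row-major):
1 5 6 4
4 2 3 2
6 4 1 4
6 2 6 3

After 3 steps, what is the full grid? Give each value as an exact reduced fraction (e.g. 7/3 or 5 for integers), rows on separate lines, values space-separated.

After step 1:
  10/3 7/2 9/2 4
  13/4 18/5 14/5 13/4
  5 3 18/5 5/2
  14/3 9/2 3 13/3
After step 2:
  121/36 56/15 37/10 47/12
  911/240 323/100 71/20 251/80
  191/48 197/50 149/50 821/240
  85/18 91/24 463/120 59/18
After step 3:
  7841/2160 6311/1800 149/40 2581/720
  25859/7200 21899/6000 6639/2000 561/160
  29587/7200 4301/1200 21299/6000 23069/7200
  1799/432 14681/3600 12517/3600 7601/2160

Answer: 7841/2160 6311/1800 149/40 2581/720
25859/7200 21899/6000 6639/2000 561/160
29587/7200 4301/1200 21299/6000 23069/7200
1799/432 14681/3600 12517/3600 7601/2160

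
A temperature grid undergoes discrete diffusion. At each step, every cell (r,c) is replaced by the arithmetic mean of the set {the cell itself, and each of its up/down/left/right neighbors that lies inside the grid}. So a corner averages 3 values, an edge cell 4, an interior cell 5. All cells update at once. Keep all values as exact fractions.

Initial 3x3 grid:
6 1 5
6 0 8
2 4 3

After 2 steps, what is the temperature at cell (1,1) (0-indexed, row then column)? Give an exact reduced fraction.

Step 1: cell (1,1) = 19/5
Step 2: cell (1,1) = 331/100
Full grid after step 2:
  65/18 79/20 35/9
  469/120 331/100 131/30
  13/4 301/80 15/4

Answer: 331/100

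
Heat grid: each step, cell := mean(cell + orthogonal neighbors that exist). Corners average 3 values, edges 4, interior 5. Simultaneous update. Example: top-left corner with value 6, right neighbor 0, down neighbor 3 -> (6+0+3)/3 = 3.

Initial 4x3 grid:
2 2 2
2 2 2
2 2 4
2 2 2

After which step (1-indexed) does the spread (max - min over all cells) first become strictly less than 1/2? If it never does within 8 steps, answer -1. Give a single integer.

Step 1: max=8/3, min=2, spread=2/3
Step 2: max=151/60, min=2, spread=31/60
Step 3: max=1291/540, min=2, spread=211/540
  -> spread < 1/2 first at step 3
Step 4: max=124897/54000, min=1847/900, spread=14077/54000
Step 5: max=1112407/486000, min=111683/54000, spread=5363/24300
Step 6: max=32900809/14580000, min=62869/30000, spread=93859/583200
Step 7: max=1959874481/874800000, min=102536467/48600000, spread=4568723/34992000
Step 8: max=116756435629/52488000000, min=3097618889/1458000000, spread=8387449/83980800

Answer: 3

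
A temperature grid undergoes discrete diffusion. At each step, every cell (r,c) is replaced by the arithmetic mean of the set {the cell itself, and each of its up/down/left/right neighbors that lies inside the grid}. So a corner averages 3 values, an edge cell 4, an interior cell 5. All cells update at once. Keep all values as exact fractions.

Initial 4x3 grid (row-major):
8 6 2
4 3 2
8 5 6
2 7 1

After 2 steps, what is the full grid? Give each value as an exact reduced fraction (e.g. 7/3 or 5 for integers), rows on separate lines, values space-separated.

Answer: 11/2 217/48 34/9
41/8 471/100 169/48
659/120 109/25 1033/240
85/18 1193/240 143/36

Derivation:
After step 1:
  6 19/4 10/3
  23/4 4 13/4
  19/4 29/5 7/2
  17/3 15/4 14/3
After step 2:
  11/2 217/48 34/9
  41/8 471/100 169/48
  659/120 109/25 1033/240
  85/18 1193/240 143/36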